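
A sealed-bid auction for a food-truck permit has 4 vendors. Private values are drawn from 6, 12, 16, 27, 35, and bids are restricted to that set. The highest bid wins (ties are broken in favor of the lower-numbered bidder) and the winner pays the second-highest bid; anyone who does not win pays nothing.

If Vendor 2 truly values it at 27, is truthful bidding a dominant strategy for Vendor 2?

Check each profile of the others' bids and compare truth against every alternative bid.
Others bid (6, 6, 6): truth gives 21, best alternative gives 21.
Others bid (6, 6, 12): truth gives 15, best alternative gives 15.
Others bid (6, 12, 6): truth gives 15, best alternative gives 15.
Others bid (6, 12, 12): truth gives 15, best alternative gives 15.
Others bid (12, 6, 6): truth gives 15, best alternative gives 15.
Others bid (12, 6, 12): truth gives 15, best alternative gives 15.
(Remaining 119 profiles checked similarly; truth is weakly best in each.)
In every case the truthful bid is at least as good as any alternative, so it is a dominant strategy.

Yes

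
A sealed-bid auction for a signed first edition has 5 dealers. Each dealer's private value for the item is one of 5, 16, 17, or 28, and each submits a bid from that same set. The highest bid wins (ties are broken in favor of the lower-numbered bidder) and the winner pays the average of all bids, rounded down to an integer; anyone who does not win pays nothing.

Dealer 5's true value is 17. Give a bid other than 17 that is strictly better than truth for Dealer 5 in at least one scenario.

28

Suppose Dealer 1 bids 5, Dealer 2 bids 5, Dealer 3 bids 5 and Dealer 4 bids 17.
Bid 17: loses, pays 0, utility 0.
Bid 28: wins, pays 12, utility 17 - 12 = 5.
So bidding 28 beats truth here (5 > 0).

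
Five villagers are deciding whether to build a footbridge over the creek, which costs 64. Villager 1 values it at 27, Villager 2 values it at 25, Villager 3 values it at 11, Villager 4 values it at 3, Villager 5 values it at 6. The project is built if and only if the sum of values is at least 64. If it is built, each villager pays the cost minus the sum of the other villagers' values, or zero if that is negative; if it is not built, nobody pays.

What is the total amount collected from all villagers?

39

Total value 72 ≥ cost 64, so it is built.
Villager 1: others sum to 45; max(0, 64 - 45) = 19.
Villager 2: others sum to 47; max(0, 64 - 47) = 17.
Villager 3: others sum to 61; max(0, 64 - 61) = 3.
Villager 4: others sum to 69; max(0, 64 - 69) = 0.
Villager 5: others sum to 66; max(0, 64 - 66) = 0.
Total collected = 19 + 17 + 3 + 0 + 0 = 39.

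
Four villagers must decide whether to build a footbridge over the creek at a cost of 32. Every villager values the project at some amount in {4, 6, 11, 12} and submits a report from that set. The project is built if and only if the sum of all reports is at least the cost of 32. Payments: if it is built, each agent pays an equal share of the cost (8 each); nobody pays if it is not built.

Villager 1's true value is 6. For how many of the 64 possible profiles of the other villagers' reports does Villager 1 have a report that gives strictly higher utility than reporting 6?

Others report (4, 11, 11): truth gives -2; report 4 gives 0 > -2. Violating.
Others report (4, 11, 12): truth gives -2; report 4 gives 0 > -2. Violating.
Others report (4, 12, 11): truth gives -2; report 4 gives 0 > -2. Violating.
Others report (11, 4, 11): truth gives -2; report 4 gives 0 > -2. Violating.
Others report (4, 4, 4): truth gives 0; no alternative beats it.
Others report (4, 4, 6): truth gives 0; no alternative beats it.
(Checking all 64 profiles: 9 have a profitable deviation, 55 do not.)

9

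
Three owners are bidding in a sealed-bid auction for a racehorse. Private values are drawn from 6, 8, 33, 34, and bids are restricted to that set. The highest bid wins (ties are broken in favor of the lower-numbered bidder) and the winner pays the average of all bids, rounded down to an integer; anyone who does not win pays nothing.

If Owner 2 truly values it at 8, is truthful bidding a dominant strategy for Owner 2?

Yes

Check each profile of the others' bids and compare truth against every alternative bid.
Others bid (6, 6): truth gives 2, best alternative gives 0.
Others bid (6, 8): truth gives 1, best alternative gives 0.
Others bid (6, 33): truth gives 0, best alternative gives 0.
Others bid (6, 34): truth gives 0, best alternative gives 0.
Others bid (8, 6): truth gives 0, best alternative gives 0.
Others bid (8, 8): truth gives 0, best alternative gives 0.
(Remaining 10 profiles checked similarly; truth is weakly best in each.)
In every case the truthful bid is at least as good as any alternative, so it is a dominant strategy.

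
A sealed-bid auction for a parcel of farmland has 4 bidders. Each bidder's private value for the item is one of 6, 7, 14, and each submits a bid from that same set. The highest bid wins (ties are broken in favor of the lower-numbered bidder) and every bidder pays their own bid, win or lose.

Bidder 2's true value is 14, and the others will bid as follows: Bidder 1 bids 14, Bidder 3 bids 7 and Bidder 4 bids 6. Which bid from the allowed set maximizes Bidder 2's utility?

Bid 6: loses but pays 6, utility -6.
Bid 7: loses but pays 7, utility -7.
Bid 14: loses but pays 14, utility -14.
The best choice is 6 with utility -6.

6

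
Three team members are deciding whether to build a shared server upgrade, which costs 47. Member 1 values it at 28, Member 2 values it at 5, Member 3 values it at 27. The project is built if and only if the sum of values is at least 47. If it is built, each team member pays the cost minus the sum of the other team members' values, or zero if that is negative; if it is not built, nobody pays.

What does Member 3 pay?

Total value 60 ≥ cost 47, so the project is built.
The other team members' values sum to 33.
Cost minus that sum is 47 - 33 = 14.

14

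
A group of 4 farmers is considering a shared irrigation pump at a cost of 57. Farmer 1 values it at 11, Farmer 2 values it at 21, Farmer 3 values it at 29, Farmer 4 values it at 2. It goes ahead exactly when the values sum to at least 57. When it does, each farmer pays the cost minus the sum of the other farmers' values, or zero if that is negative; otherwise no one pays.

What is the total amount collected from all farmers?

43

Total value 63 ≥ cost 57, so it is built.
Farmer 1: others sum to 52; max(0, 57 - 52) = 5.
Farmer 2: others sum to 42; max(0, 57 - 42) = 15.
Farmer 3: others sum to 34; max(0, 57 - 34) = 23.
Farmer 4: others sum to 61; max(0, 57 - 61) = 0.
Total collected = 5 + 15 + 23 + 0 = 43.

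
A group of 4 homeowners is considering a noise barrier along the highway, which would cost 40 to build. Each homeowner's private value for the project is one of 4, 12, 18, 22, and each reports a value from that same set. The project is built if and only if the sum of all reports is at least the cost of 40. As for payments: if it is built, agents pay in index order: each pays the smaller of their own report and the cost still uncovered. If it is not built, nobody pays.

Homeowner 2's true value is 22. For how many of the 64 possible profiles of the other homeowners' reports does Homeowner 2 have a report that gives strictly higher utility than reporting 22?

60

Others report (4, 4, 18): truth gives 0; report 18 gives 4 > 0. Violating.
Others report (4, 4, 22): truth gives 0; report 12 gives 10 > 0. Violating.
Others report (4, 12, 12): truth gives 0; report 12 gives 10 > 0. Violating.
Others report (4, 12, 18): truth gives 0; report 12 gives 10 > 0. Violating.
Others report (4, 4, 4): truth gives 0; no alternative beats it.
Others report (4, 4, 12): truth gives 0; no alternative beats it.
(Checking all 64 profiles: 60 have a profitable deviation, 4 do not.)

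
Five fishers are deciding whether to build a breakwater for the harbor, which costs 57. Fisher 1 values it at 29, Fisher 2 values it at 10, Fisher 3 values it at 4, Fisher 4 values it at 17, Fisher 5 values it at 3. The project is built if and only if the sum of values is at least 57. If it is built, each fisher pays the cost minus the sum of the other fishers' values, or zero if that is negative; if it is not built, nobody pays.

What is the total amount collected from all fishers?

38

Total value 63 ≥ cost 57, so it is built.
Fisher 1: others sum to 34; max(0, 57 - 34) = 23.
Fisher 2: others sum to 53; max(0, 57 - 53) = 4.
Fisher 3: others sum to 59; max(0, 57 - 59) = 0.
Fisher 4: others sum to 46; max(0, 57 - 46) = 11.
Fisher 5: others sum to 60; max(0, 57 - 60) = 0.
Total collected = 23 + 4 + 0 + 11 + 0 = 38.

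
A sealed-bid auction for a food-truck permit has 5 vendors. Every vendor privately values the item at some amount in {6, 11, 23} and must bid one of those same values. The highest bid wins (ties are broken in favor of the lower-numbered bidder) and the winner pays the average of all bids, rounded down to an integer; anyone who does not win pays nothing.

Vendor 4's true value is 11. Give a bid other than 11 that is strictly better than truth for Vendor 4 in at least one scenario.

23

Suppose Vendor 1 bids 6, Vendor 2 bids 6, Vendor 3 bids 11 and Vendor 5 bids 6.
Bid 11: loses, pays 0, utility 0.
Bid 23: wins, pays 10, utility 11 - 10 = 1.
So bidding 23 beats truth here (1 > 0).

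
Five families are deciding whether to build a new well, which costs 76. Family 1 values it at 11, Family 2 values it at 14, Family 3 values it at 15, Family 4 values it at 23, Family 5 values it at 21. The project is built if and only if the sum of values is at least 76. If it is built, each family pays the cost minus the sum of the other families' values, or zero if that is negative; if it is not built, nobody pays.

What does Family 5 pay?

Total value 84 ≥ cost 76, so the project is built.
The other families' values sum to 63.
Cost minus that sum is 76 - 63 = 13.

13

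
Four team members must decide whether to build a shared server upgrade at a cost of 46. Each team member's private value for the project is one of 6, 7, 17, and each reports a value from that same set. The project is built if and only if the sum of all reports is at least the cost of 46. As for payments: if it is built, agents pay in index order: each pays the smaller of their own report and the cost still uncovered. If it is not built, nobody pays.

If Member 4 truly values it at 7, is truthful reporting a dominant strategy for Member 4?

Check each profile of the others' reports and compare truth against every alternative report.
Others report (17, 17, 17): truth gives 7, best alternative gives 7.
Others report (7, 17, 17): truth gives 2, best alternative gives 2.
Others report (17, 7, 17): truth gives 2, best alternative gives 2.
Others report (17, 17, 7): truth gives 2, best alternative gives 2.
Others report (6, 17, 17): truth gives 1, best alternative gives 1.
Others report (17, 6, 17): truth gives 1, best alternative gives 1.
(Remaining 21 profiles checked similarly; truth is weakly best in each.)
In every case the truthful report is at least as good as any alternative, so it is a dominant strategy.

Yes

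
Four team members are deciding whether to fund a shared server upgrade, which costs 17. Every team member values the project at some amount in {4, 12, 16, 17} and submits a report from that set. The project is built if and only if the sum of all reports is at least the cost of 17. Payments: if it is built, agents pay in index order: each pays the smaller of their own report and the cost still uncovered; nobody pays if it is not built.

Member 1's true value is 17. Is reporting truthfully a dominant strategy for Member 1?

Consider the case where Member 2 reports 4, Member 3 reports 4 and Member 4 reports 4.
Truthful report 17: project built, pays 17, utility 17 - 17 = 0.
Report 12 instead: project built, pays 12, utility 17 - 12 = 5.
Since 5 > 0, reporting 12 is strictly better here, so truthful reporting is not dominant.

No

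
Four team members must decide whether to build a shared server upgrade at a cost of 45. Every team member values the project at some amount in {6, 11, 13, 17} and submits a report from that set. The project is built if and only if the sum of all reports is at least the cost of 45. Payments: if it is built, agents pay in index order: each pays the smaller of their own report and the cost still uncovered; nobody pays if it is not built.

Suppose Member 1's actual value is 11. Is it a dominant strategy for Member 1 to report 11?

No

Consider the case where Member 2 reports 6, Member 3 reports 17 and Member 4 reports 17.
Truthful report 11: project built, pays 11, utility 11 - 11 = 0.
Report 6 instead: project built, pays 6, utility 11 - 6 = 5.
Since 5 > 0, reporting 6 is strictly better here, so truthful reporting is not dominant.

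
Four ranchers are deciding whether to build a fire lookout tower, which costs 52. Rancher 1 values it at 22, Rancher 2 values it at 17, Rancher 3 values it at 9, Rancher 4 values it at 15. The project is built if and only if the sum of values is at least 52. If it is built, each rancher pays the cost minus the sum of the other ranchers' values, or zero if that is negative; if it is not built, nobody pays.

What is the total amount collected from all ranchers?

21

Total value 63 ≥ cost 52, so it is built.
Rancher 1: others sum to 41; max(0, 52 - 41) = 11.
Rancher 2: others sum to 46; max(0, 52 - 46) = 6.
Rancher 3: others sum to 54; max(0, 52 - 54) = 0.
Rancher 4: others sum to 48; max(0, 52 - 48) = 4.
Total collected = 11 + 6 + 0 + 4 = 21.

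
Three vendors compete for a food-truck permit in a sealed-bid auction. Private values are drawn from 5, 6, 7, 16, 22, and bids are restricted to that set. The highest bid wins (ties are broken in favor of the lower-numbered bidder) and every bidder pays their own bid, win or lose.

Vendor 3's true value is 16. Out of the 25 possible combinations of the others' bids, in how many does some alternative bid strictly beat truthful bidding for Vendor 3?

Others bid (5, 5): truth gives 0; bid 6 gives 10 > 0. Violating.
Others bid (5, 6): truth gives 0; bid 7 gives 9 > 0. Violating.
Others bid (5, 16): truth gives -16; bid 5 gives -5 > -16. Violating.
Others bid (5, 22): truth gives -16; bid 5 gives -5 > -16. Violating.
Others bid (5, 7): truth gives 0; no alternative beats it.
Others bid (6, 7): truth gives 0; no alternative beats it.
(Checking all 25 profiles: 20 have a profitable deviation, 5 do not.)

20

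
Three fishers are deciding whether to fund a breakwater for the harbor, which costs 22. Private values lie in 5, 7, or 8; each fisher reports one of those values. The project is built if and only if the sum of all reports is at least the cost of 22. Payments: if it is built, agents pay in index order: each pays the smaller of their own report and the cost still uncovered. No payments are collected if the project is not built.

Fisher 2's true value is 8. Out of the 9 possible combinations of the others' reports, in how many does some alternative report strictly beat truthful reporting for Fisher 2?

Others report (7, 8): truth gives 0; report 7 gives 1 > 0. Violating.
Others report (8, 7): truth gives 0; report 7 gives 1 > 0. Violating.
Others report (8, 8): truth gives 0; report 7 gives 1 > 0. Violating.
Others report (5, 5): truth gives 0; no alternative beats it.
Others report (5, 7): truth gives 0; no alternative beats it.
(Checking all 9 profiles: 3 have a profitable deviation, 6 do not.)

3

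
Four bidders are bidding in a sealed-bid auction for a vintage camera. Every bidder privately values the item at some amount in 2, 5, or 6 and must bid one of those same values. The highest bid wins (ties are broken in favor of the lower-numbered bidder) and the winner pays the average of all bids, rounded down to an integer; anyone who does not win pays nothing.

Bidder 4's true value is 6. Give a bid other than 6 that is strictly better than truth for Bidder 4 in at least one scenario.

5

Suppose Bidder 1 bids 2, Bidder 2 bids 2 and Bidder 3 bids 2.
Bid 6: wins, pays 3, utility 6 - 3 = 3.
Bid 5: wins, pays 2, utility 6 - 2 = 4.
So bidding 5 beats truth here (4 > 3).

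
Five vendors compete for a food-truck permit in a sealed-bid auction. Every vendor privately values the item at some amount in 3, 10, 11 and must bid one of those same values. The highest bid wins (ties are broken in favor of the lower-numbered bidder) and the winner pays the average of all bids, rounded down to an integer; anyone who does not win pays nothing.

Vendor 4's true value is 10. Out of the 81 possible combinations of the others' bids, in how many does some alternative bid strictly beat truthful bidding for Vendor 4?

Others bid (3, 3, 3, 11): truth gives 0; bid 11 gives 4 > 0. Violating.
Others bid (3, 3, 10, 3): truth gives 0; bid 11 gives 4 > 0. Violating.
Others bid (3, 3, 10, 10): truth gives 0; bid 11 gives 3 > 0. Violating.
Others bid (3, 3, 10, 11): truth gives 0; bid 11 gives 3 > 0. Violating.
Others bid (3, 3, 3, 3): truth gives 6; no alternative beats it.
Others bid (3, 3, 3, 10): truth gives 5; no alternative beats it.
(Checking all 81 profiles: 20 have a profitable deviation, 61 do not.)

20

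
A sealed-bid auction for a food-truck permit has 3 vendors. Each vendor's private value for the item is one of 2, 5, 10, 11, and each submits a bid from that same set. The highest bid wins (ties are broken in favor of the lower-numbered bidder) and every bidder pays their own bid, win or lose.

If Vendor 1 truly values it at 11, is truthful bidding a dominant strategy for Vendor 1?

No

Consider the case where Vendor 2 bids 2 and Vendor 3 bids 2.
Truthful bid 11: wins, pays 11, utility 11 - 11 = 0.
Bid 2 instead: wins, pays 2, utility 11 - 2 = 9.
Since 9 > 0, bidding 2 is strictly better here, so truthful bidding is not dominant.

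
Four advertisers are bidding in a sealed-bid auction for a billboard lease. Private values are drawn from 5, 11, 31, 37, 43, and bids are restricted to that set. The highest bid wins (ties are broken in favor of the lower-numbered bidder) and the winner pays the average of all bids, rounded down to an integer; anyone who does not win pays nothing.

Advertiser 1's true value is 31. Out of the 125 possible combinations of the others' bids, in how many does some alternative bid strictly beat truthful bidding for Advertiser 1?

56

Others bid (5, 5, 5): truth gives 20; bid 5 gives 26 > 20. Violating.
Others bid (5, 5, 11): truth gives 18; bid 11 gives 23 > 18. Violating.
Others bid (5, 5, 37): truth gives 0; bid 37 gives 10 > 0. Violating.
Others bid (5, 5, 43): truth gives 0; bid 43 gives 7 > 0. Violating.
Others bid (5, 5, 31): truth gives 13; no alternative beats it.
Others bid (5, 11, 31): truth gives 12; no alternative beats it.
(Checking all 125 profiles: 56 have a profitable deviation, 69 do not.)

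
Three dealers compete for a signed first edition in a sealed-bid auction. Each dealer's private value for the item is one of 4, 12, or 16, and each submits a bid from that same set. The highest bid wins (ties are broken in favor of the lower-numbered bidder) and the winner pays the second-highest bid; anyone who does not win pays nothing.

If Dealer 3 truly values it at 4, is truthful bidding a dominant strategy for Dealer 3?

Check each profile of the others' bids and compare truth against every alternative bid.
Others bid (4, 4): truth gives 0, best alternative gives 0.
Others bid (4, 12): truth gives 0, best alternative gives 0.
Others bid (4, 16): truth gives 0, best alternative gives 0.
Others bid (12, 4): truth gives 0, best alternative gives 0.
Others bid (12, 12): truth gives 0, best alternative gives 0.
Others bid (12, 16): truth gives 0, best alternative gives 0.
(Remaining 3 profiles checked similarly; truth is weakly best in each.)
In every case the truthful bid is at least as good as any alternative, so it is a dominant strategy.

Yes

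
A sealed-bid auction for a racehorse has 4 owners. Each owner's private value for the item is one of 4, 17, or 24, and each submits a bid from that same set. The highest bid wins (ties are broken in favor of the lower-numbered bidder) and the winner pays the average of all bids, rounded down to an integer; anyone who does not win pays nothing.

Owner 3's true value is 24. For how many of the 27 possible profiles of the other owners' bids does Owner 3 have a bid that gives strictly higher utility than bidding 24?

Others bid (4, 4, 4): truth gives 15; bid 17 gives 17 > 15. Violating.
Others bid (4, 4, 17): truth gives 12; bid 17 gives 14 > 12. Violating.
Others bid (4, 4, 24): truth gives 10; no alternative beats it.
Others bid (4, 17, 4): truth gives 12; no alternative beats it.
(Checking all 27 profiles: 2 have a profitable deviation, 25 do not.)

2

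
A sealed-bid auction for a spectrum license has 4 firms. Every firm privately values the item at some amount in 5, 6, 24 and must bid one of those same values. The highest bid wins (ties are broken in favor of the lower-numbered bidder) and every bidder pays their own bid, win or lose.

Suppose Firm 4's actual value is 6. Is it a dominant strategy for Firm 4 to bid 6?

No

Consider the case where Firm 1 bids 5, Firm 2 bids 5 and Firm 3 bids 6.
Truthful bid 6: loses but pays 6, utility -6.
Bid 5 instead: loses but pays 5, utility -5.
Since -5 > -6, bidding 5 is strictly better here, so truthful bidding is not dominant.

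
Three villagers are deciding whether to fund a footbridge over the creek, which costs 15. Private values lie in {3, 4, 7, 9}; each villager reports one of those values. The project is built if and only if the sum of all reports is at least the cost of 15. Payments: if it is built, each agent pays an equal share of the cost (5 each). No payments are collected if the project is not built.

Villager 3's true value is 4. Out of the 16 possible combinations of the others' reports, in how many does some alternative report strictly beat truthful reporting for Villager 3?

2

Others report (4, 7): truth gives -1; report 3 gives 0 > -1. Violating.
Others report (7, 4): truth gives -1; report 3 gives 0 > -1. Violating.
Others report (3, 3): truth gives 0; no alternative beats it.
Others report (3, 4): truth gives 0; no alternative beats it.
(Checking all 16 profiles: 2 have a profitable deviation, 14 do not.)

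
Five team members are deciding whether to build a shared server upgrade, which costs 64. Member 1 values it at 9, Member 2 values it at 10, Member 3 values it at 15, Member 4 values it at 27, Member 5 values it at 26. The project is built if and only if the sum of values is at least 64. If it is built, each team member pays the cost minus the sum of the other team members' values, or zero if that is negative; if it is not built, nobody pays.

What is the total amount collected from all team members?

7

Total value 87 ≥ cost 64, so it is built.
Member 1: others sum to 78; max(0, 64 - 78) = 0.
Member 2: others sum to 77; max(0, 64 - 77) = 0.
Member 3: others sum to 72; max(0, 64 - 72) = 0.
Member 4: others sum to 60; max(0, 64 - 60) = 4.
Member 5: others sum to 61; max(0, 64 - 61) = 3.
Total collected = 0 + 0 + 0 + 4 + 3 = 7.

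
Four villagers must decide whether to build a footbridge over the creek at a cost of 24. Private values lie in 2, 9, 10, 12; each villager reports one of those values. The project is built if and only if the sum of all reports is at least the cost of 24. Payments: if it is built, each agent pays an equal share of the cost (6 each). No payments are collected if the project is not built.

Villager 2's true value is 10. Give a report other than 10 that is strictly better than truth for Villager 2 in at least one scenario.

12

Suppose Villager 1 reports 2, Villager 3 reports 2 and Villager 4 reports 9.
Report 10: project not built, utility 0.
Report 12: project built, pays 6, utility 10 - 6 = 4.
So reporting 12 beats truth here (4 > 0).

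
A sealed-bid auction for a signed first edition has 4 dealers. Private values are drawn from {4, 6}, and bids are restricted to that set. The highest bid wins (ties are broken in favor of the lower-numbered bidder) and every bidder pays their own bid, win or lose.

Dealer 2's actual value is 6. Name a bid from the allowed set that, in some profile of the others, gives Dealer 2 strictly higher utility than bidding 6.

4

Suppose Dealer 1 bids 6, Dealer 3 bids 4 and Dealer 4 bids 4.
Bid 6: loses but pays 6, utility -6.
Bid 4: loses but pays 4, utility -4.
So bidding 4 beats truth here (-4 > -6).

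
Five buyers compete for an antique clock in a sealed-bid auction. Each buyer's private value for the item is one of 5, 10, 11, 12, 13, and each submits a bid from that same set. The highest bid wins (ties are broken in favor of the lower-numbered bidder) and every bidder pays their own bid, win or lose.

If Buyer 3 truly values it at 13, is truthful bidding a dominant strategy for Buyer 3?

Consider the case where Buyer 1 bids 5, Buyer 2 bids 5, Buyer 4 bids 5 and Buyer 5 bids 5.
Truthful bid 13: wins, pays 13, utility 13 - 13 = 0.
Bid 10 instead: wins, pays 10, utility 13 - 10 = 3.
Since 3 > 0, bidding 10 is strictly better here, so truthful bidding is not dominant.

No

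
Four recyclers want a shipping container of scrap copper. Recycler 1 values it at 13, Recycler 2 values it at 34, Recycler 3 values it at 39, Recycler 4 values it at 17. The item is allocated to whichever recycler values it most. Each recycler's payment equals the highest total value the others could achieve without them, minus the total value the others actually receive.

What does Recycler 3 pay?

34

Recycler 3 has the highest value and receives the item.
Without Recycler 3, the item would go to the next-highest value, 34, so the others could achieve 34.
With Recycler 3 present and winning, the others receive nothing, so their total is 0.
Payment = 34 - 0 = 34.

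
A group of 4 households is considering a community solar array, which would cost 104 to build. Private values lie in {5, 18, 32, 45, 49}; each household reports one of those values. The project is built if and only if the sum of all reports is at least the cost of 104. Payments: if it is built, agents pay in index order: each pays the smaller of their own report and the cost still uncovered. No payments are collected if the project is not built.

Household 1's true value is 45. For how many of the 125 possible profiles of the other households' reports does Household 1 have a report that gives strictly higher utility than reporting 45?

Others report (5, 18, 49): truth gives 0; report 32 gives 13 > 0. Violating.
Others report (5, 32, 45): truth gives 0; report 32 gives 13 > 0. Violating.
Others report (5, 32, 49): truth gives 0; report 18 gives 27 > 0. Violating.
Others report (5, 45, 32): truth gives 0; report 32 gives 13 > 0. Violating.
Others report (5, 5, 5): truth gives 0; no alternative beats it.
Others report (5, 5, 18): truth gives 0; no alternative beats it.
(Checking all 125 profiles: 90 have a profitable deviation, 35 do not.)

90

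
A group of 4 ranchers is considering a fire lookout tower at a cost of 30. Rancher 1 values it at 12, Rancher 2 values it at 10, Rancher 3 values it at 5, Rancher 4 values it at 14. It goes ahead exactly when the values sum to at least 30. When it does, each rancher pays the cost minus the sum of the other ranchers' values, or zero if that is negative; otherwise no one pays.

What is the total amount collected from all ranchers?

Total value 41 ≥ cost 30, so it is built.
Rancher 1: others sum to 29; max(0, 30 - 29) = 1.
Rancher 2: others sum to 31; max(0, 30 - 31) = 0.
Rancher 3: others sum to 36; max(0, 30 - 36) = 0.
Rancher 4: others sum to 27; max(0, 30 - 27) = 3.
Total collected = 1 + 0 + 0 + 3 = 4.

4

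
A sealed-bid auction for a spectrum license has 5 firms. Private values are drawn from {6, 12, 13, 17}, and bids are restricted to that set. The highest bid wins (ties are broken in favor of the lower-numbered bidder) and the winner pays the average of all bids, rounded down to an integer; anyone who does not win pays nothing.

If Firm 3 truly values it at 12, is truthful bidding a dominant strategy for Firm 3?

No

Consider the case where Firm 1 bids 6, Firm 2 bids 6, Firm 4 bids 6 and Firm 5 bids 13.
Truthful bid 12: loses, pays 0, utility 0.
Bid 13 instead: wins, pays 8, utility 12 - 8 = 4.
Since 4 > 0, bidding 13 is strictly better here, so truthful bidding is not dominant.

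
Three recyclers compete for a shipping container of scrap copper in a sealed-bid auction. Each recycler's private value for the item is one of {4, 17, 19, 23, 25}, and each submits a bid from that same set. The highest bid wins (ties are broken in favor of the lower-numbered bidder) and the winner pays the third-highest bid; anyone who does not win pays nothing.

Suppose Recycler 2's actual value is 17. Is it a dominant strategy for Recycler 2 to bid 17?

No

Consider the case where Recycler 1 bids 4 and Recycler 3 bids 19.
Truthful bid 17: loses, pays 0, utility 0.
Bid 19 instead: wins, pays 4, utility 17 - 4 = 13.
Since 13 > 0, bidding 19 is strictly better here, so truthful bidding is not dominant.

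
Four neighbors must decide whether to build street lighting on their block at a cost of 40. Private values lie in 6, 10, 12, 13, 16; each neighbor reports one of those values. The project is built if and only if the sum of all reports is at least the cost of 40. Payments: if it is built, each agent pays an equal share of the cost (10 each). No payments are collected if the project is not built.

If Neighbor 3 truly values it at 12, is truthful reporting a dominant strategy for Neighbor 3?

No

Consider the case where Neighbor 1 reports 6, Neighbor 2 reports 6 and Neighbor 4 reports 12.
Truthful report 12: project not built, utility 0.
Report 16 instead: project built, pays 10, utility 12 - 10 = 2.
Since 2 > 0, reporting 16 is strictly better here, so truthful reporting is not dominant.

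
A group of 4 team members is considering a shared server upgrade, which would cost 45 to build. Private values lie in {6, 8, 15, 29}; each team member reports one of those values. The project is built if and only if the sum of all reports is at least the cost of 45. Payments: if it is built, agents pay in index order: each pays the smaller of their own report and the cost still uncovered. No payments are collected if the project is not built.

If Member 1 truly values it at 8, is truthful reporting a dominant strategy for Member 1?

Consider the case where Member 2 reports 6, Member 3 reports 6 and Member 4 reports 29.
Truthful report 8: project built, pays 8, utility 8 - 8 = 0.
Report 6 instead: project built, pays 6, utility 8 - 6 = 2.
Since 2 > 0, reporting 6 is strictly better here, so truthful reporting is not dominant.

No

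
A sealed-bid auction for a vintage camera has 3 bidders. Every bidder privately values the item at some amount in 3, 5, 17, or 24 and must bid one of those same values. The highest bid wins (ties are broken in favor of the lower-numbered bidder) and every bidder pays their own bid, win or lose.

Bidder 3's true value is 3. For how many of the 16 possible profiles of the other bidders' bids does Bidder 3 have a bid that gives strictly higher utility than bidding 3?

1

Others bid (3, 3): truth gives -3; bid 5 gives -2 > -3. Violating.
Others bid (3, 5): truth gives -3; no alternative beats it.
Others bid (3, 17): truth gives -3; no alternative beats it.
(Checking all 16 profiles: 1 has a profitable deviation, 15 do not.)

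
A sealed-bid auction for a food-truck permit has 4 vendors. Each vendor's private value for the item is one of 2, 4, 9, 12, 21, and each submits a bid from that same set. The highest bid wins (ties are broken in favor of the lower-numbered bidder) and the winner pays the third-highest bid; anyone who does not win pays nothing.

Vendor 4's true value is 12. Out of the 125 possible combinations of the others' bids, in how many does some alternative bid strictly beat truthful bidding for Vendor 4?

Others bid (2, 2, 12): truth gives 0; bid 21 gives 10 > 0. Violating.
Others bid (2, 4, 12): truth gives 0; bid 21 gives 8 > 0. Violating.
Others bid (2, 9, 12): truth gives 0; bid 21 gives 3 > 0. Violating.
Others bid (2, 12, 2): truth gives 0; bid 21 gives 10 > 0. Violating.
Others bid (2, 2, 2): truth gives 10; no alternative beats it.
Others bid (2, 2, 4): truth gives 10; no alternative beats it.
(Checking all 125 profiles: 27 have a profitable deviation, 98 do not.)

27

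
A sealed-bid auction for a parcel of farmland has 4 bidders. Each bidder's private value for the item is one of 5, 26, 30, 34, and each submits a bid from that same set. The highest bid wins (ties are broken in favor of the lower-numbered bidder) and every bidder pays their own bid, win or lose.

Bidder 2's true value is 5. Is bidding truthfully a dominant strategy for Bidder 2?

Check each profile of the others' bids and compare truth against every alternative bid.
Others bid (5, 5, 34): truth gives -5, best alternative gives -26.
Others bid (5, 26, 34): truth gives -5, best alternative gives -26.
Others bid (5, 30, 34): truth gives -5, best alternative gives -26.
Others bid (5, 34, 5): truth gives -5, best alternative gives -26.
Others bid (5, 34, 26): truth gives -5, best alternative gives -26.
Others bid (5, 34, 30): truth gives -5, best alternative gives -26.
(Remaining 58 profiles checked similarly; truth is weakly best in each.)
In every case the truthful bid is at least as good as any alternative, so it is a dominant strategy.

Yes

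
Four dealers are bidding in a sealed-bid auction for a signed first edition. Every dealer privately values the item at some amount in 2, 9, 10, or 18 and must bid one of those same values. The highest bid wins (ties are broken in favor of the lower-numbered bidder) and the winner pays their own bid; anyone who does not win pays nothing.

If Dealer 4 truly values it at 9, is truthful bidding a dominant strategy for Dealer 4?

Yes

Check each profile of the others' bids and compare truth against every alternative bid.
Others bid (2, 2, 2): truth gives 0, best alternative gives 0.
Others bid (2, 2, 9): truth gives 0, best alternative gives 0.
Others bid (2, 2, 10): truth gives 0, best alternative gives 0.
Others bid (2, 2, 18): truth gives 0, best alternative gives 0.
Others bid (2, 9, 2): truth gives 0, best alternative gives 0.
Others bid (2, 9, 9): truth gives 0, best alternative gives 0.
(Remaining 58 profiles checked similarly; truth is weakly best in each.)
In every case the truthful bid is at least as good as any alternative, so it is a dominant strategy.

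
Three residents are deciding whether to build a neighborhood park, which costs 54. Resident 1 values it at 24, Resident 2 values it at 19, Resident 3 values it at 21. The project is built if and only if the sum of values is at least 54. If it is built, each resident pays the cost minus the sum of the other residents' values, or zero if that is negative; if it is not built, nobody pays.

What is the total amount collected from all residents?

34

Total value 64 ≥ cost 54, so it is built.
Resident 1: others sum to 40; max(0, 54 - 40) = 14.
Resident 2: others sum to 45; max(0, 54 - 45) = 9.
Resident 3: others sum to 43; max(0, 54 - 43) = 11.
Total collected = 14 + 9 + 11 = 34.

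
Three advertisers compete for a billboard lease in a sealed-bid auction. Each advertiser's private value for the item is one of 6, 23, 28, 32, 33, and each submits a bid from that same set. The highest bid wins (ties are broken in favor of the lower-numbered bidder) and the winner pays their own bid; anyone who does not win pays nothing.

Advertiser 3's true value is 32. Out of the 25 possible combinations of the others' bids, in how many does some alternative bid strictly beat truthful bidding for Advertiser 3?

Others bid (6, 6): truth gives 0; bid 23 gives 9 > 0. Violating.
Others bid (6, 23): truth gives 0; bid 28 gives 4 > 0. Violating.
Others bid (23, 6): truth gives 0; bid 28 gives 4 > 0. Violating.
Others bid (23, 23): truth gives 0; bid 28 gives 4 > 0. Violating.
Others bid (6, 28): truth gives 0; no alternative beats it.
Others bid (6, 32): truth gives 0; no alternative beats it.
(Checking all 25 profiles: 4 have a profitable deviation, 21 do not.)

4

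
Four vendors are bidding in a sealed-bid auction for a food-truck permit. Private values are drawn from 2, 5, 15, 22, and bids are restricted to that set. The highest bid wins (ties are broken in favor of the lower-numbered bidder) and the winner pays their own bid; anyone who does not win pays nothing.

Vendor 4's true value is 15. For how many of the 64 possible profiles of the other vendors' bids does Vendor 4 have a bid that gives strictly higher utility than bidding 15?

1

Others bid (2, 2, 2): truth gives 0; bid 5 gives 10 > 0. Violating.
Others bid (2, 2, 5): truth gives 0; no alternative beats it.
Others bid (2, 2, 15): truth gives 0; no alternative beats it.
(Checking all 64 profiles: 1 has a profitable deviation, 63 do not.)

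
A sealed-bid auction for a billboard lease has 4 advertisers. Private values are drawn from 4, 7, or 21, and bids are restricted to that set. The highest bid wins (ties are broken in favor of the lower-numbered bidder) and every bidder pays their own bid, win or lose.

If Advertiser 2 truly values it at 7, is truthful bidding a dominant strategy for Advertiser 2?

No

Consider the case where Advertiser 1 bids 4, Advertiser 3 bids 4 and Advertiser 4 bids 21.
Truthful bid 7: loses but pays 7, utility -7.
Bid 4 instead: loses but pays 4, utility -4.
Since -4 > -7, bidding 4 is strictly better here, so truthful bidding is not dominant.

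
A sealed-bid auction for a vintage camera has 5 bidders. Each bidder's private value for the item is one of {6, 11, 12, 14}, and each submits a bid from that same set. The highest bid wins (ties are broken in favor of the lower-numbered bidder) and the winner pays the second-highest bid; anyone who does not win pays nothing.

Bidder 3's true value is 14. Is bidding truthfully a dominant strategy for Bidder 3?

Check each profile of the others' bids and compare truth against every alternative bid.
Others bid (6, 12, 6, 6): truth gives 2, best alternative gives 0.
Others bid (6, 12, 6, 11): truth gives 2, best alternative gives 0.
Others bid (6, 12, 6, 12): truth gives 2, best alternative gives 0.
Others bid (6, 12, 11, 6): truth gives 2, best alternative gives 0.
Others bid (6, 12, 11, 11): truth gives 2, best alternative gives 0.
Others bid (6, 12, 11, 12): truth gives 2, best alternative gives 0.
(Remaining 250 profiles checked similarly; truth is weakly best in each.)
In every case the truthful bid is at least as good as any alternative, so it is a dominant strategy.

Yes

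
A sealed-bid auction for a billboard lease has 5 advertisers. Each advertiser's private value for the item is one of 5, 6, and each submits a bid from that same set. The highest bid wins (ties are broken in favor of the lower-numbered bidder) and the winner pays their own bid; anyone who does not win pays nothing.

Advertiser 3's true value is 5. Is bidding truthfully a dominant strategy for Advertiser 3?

Yes

Check each profile of the others' bids and compare truth against every alternative bid.
Others bid (5, 5, 5, 5): truth gives 0, best alternative gives -1.
Others bid (5, 5, 5, 6): truth gives 0, best alternative gives -1.
Others bid (5, 5, 6, 5): truth gives 0, best alternative gives -1.
Others bid (5, 5, 6, 6): truth gives 0, best alternative gives -1.
Others bid (5, 6, 5, 5): truth gives 0, best alternative gives 0.
Others bid (5, 6, 5, 6): truth gives 0, best alternative gives 0.
(Remaining 10 profiles checked similarly; truth is weakly best in each.)
In every case the truthful bid is at least as good as any alternative, so it is a dominant strategy.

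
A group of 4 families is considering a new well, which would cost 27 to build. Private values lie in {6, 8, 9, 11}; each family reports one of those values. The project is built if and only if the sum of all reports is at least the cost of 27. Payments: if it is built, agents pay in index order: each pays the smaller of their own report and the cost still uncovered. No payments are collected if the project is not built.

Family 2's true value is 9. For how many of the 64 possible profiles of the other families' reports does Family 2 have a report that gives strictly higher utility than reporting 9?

Others report (6, 6, 8): truth gives 0; report 8 gives 1 > 0. Violating.
Others report (6, 6, 9): truth gives 0; report 6 gives 3 > 0. Violating.
Others report (6, 6, 11): truth gives 0; report 6 gives 3 > 0. Violating.
Others report (6, 8, 6): truth gives 0; report 8 gives 1 > 0. Violating.
Others report (6, 6, 6): truth gives 0; no alternative beats it.
(Checking all 64 profiles: 63 have a profitable deviation, 1 does not.)

63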